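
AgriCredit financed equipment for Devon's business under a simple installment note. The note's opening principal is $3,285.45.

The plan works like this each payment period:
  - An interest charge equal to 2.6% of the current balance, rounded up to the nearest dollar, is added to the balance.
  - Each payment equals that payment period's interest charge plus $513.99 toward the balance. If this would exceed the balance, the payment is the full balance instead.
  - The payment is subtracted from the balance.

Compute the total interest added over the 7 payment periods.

$321.00

Payment period 1: $3,285.45 +$86.00 interest = $3,371.45; pay $599.99 → $2,771.46
Payment period 2: $2,771.46 +$73.00 interest = $2,844.46; pay $586.99 → $2,257.47
Payment period 3: $2,257.47 +$59.00 interest = $2,316.47; pay $572.99 → $1,743.48
Payment period 4: $1,743.48 +$46.00 interest = $1,789.48; pay $559.99 → $1,229.49
Payment period 5: $1,229.49 +$32.00 interest = $1,261.49; pay $545.99 → $715.50
Payment period 6: $715.50 +$19.00 interest = $734.50; pay $532.99 → $201.51
Payment period 7: $201.51 +$6.00 interest = $207.51; pay $207.51 → $0.00
Total interest: $86.00 + $73.00 + $59.00 + $46.00 + $32.00 + $19.00 + $6.00 = $321.00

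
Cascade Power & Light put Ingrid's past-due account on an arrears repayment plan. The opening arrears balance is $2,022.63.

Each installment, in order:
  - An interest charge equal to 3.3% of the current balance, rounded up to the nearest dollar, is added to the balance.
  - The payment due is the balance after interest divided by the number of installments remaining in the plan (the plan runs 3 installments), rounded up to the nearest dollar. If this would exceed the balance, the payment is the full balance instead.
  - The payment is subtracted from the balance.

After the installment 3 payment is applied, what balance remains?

Installment 1: $2,022.63 +$67.00 interest = $2,089.63; pay $697.00 → $1,392.63
Installment 2: $1,392.63 +$46.00 interest = $1,438.63; pay $720.00 → $718.63
Installment 3: $718.63 +$24.00 interest = $742.63; pay $742.63 → $0.00

$0.00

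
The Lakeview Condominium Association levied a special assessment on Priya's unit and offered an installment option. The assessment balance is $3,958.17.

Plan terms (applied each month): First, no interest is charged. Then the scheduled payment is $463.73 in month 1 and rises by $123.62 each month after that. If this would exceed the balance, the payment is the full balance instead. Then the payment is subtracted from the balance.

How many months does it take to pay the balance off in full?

6

Month 1: $3,958.17 − $463.73 → $3,494.44
Month 2: $3,494.44 − $587.35 → $2,907.09
Month 3: $2,907.09 − $710.97 → $2,196.12
Month 4: $2,196.12 − $834.59 → $1,361.53
Month 5: $1,361.53 − $958.21 → $403.32
Month 6: $403.32 − $403.32 → $0.00
Balance reaches $0.00 in month 6.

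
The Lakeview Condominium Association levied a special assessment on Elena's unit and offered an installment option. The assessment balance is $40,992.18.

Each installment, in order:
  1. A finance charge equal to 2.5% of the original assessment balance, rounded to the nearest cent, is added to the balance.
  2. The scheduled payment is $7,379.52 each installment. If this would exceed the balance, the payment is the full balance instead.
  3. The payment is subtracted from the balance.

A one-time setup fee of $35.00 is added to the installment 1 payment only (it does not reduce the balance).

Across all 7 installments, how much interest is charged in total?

Installment 1: $40,992.18 +$1,024.80 interest = $42,016.98; pay $7,379.52 (+ $35.00 fee) → $34,637.46
Installment 2: $34,637.46 +$1,024.80 interest = $35,662.26; pay $7,379.52 → $28,282.74
Installment 3: $28,282.74 +$1,024.80 interest = $29,307.54; pay $7,379.52 → $21,928.02
Installment 4: $21,928.02 +$1,024.80 interest = $22,952.82; pay $7,379.52 → $15,573.30
Installment 5: $15,573.30 +$1,024.80 interest = $16,598.10; pay $7,379.52 → $9,218.58
Installment 6: $9,218.58 +$1,024.80 interest = $10,243.38; pay $7,379.52 → $2,863.86
Installment 7: $2,863.86 +$1,024.80 interest = $3,888.66; pay $3,888.66 → $0.00
Total interest: $1,024.80 + $1,024.80 + $1,024.80 + $1,024.80 + $1,024.80 + $1,024.80 + $1,024.80 = $7,173.60

$7,173.60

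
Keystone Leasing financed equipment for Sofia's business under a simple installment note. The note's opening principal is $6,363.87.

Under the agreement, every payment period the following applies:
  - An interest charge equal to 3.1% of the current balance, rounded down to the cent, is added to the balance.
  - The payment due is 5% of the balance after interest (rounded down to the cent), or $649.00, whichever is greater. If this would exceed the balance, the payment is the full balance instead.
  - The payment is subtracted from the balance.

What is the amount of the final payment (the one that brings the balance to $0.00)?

$565.43

Payment period 1: $6,363.87 +$197.27 interest = $6,561.14; pay $649.00 → $5,912.14
Payment period 2: $5,912.14 +$183.27 interest = $6,095.41; pay $649.00 → $5,446.41
Payment period 3: $5,446.41 +$168.83 interest = $5,615.24; pay $649.00 → $4,966.24
Payment period 4: $4,966.24 +$153.95 interest = $5,120.19; pay $649.00 → $4,471.19
Payment period 5: $4,471.19 +$138.60 interest = $4,609.79; pay $649.00 → $3,960.79
Payment period 6: $3,960.79 +$122.78 interest = $4,083.57; pay $649.00 → $3,434.57
Payment period 7: $3,434.57 +$106.47 interest = $3,541.04; pay $649.00 → $2,892.04
Payment period 8: $2,892.04 +$89.65 interest = $2,981.69; pay $649.00 → $2,332.69
Payment period 9: $2,332.69 +$72.31 interest = $2,405.00; pay $649.00 → $1,756.00
Payment period 10: $1,756.00 +$54.43 interest = $1,810.43; pay $649.00 → $1,161.43
Payment period 11: $1,161.43 +$36.00 interest = $1,197.43; pay $649.00 → $548.43
Payment period 12: $548.43 +$17.00 interest = $565.43; pay $565.43 → $0.00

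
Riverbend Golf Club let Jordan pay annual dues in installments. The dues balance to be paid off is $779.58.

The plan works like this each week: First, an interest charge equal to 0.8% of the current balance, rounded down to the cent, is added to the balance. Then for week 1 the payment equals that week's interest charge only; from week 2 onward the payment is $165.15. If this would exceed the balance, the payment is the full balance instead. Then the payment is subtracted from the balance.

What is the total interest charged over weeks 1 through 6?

$24.57

# | Opening | Interest | Payment | End bal
1 | $779.58 | $6.23 | $6.23 | $779.58
2 | $779.58 | $6.23 | $165.15 | $620.66
3 | $620.66 | $4.96 | $165.15 | $460.47
4 | $460.47 | $3.68 | $165.15 | $299.00
5 | $299.00 | $2.39 | $165.15 | $136.24
6 | $136.24 | $1.08 | $137.32 | $0.00
Total interest: $6.23 + $6.23 + $4.96 + $3.68 + $2.39 + $1.08 = $24.57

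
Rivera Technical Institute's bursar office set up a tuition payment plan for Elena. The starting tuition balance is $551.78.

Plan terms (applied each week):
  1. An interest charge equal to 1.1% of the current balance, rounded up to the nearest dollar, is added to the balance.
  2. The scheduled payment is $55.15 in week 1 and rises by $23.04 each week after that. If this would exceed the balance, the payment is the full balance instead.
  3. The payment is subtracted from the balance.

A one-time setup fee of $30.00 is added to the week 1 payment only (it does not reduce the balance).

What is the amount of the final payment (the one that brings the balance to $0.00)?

$71.63

Week 1: $551.78 +$7.00 interest = $558.78; pay $55.15 (+ $30.00 fee) → $503.63
Week 2: $503.63 +$6.00 interest = $509.63; pay $78.19 → $431.44
Week 3: $431.44 +$5.00 interest = $436.44; pay $101.23 → $335.21
Week 4: $335.21 +$4.00 interest = $339.21; pay $124.27 → $214.94
Week 5: $214.94 +$3.00 interest = $217.94; pay $147.31 → $70.63
Week 6: $70.63 +$1.00 interest = $71.63; pay $71.63 → $0.00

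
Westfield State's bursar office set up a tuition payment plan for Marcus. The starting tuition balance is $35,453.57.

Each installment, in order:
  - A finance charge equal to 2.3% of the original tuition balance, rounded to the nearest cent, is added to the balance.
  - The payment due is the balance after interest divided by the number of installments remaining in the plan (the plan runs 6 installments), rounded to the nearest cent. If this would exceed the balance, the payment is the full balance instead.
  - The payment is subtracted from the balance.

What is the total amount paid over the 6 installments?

Installment 1: opening $35,453.57; interest $815.43 → $36,269.00; payment $6,044.83; balance $30,224.17
Installment 2: opening $30,224.17; interest $815.43 → $31,039.60; payment $6,207.92; balance $24,831.68
Installment 3: opening $24,831.68; interest $815.43 → $25,647.11; payment $6,411.78; balance $19,235.33
Installment 4: opening $19,235.33; interest $815.43 → $20,050.76; payment $6,683.59; balance $13,367.17
Installment 5: opening $13,367.17; interest $815.43 → $14,182.60; payment $7,091.30; balance $7,091.30
Installment 6: opening $7,091.30; interest $815.43 → $7,906.73; payment $7,906.73; balance $0.00
Total paid: $40,346.15

$40,346.15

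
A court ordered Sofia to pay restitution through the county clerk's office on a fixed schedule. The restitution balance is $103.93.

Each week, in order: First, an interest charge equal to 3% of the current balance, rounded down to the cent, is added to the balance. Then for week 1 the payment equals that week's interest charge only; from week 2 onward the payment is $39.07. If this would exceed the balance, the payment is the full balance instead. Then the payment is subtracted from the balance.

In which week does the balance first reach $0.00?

4

Week 1: $103.93 +$3.11 interest = $107.04; pay $3.11 → $103.93
Week 2: $103.93 +$3.11 interest = $107.04; pay $39.07 → $67.97
Week 3: $67.97 +$2.03 interest = $70.00; pay $39.07 → $30.93
Week 4: $30.93 +$0.92 interest = $31.85; pay $31.85 → $0.00
Balance reaches $0.00 in week 4.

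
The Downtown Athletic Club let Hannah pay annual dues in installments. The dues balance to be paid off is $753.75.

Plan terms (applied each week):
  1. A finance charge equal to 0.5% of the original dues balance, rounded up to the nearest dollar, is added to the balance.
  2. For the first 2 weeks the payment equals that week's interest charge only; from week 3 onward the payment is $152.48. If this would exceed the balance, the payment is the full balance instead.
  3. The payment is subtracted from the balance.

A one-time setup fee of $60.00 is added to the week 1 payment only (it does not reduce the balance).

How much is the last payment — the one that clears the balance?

Week 1: $753.75 +$4.00 interest = $757.75; pay $4.00 (+ $60.00 fee) → $753.75
Week 2: $753.75 +$4.00 interest = $757.75; pay $4.00 → $753.75
Week 3: $753.75 +$4.00 interest = $757.75; pay $152.48 → $605.27
Week 4: $605.27 +$4.00 interest = $609.27; pay $152.48 → $456.79
Week 5: $456.79 +$4.00 interest = $460.79; pay $152.48 → $308.31
Week 6: $308.31 +$4.00 interest = $312.31; pay $152.48 → $159.83
Week 7: $159.83 +$4.00 interest = $163.83; pay $152.48 → $11.35
Week 8: $11.35 +$4.00 interest = $15.35; pay $15.35 → $0.00

$15.35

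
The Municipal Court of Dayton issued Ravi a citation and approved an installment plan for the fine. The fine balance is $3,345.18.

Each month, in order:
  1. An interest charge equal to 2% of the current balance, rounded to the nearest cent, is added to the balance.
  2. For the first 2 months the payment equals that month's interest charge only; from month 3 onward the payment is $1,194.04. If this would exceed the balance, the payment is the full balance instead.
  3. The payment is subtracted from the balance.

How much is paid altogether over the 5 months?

# | Opening | Interest | Payment | End bal
1 | $3,345.18 | $66.90 | $66.90 | $3,345.18
2 | $3,345.18 | $66.90 | $66.90 | $3,345.18
3 | $3,345.18 | $66.90 | $1,194.04 | $2,218.04
4 | $2,218.04 | $44.36 | $1,194.04 | $1,068.36
5 | $1,068.36 | $21.37 | $1,089.73 | $0.00
Total paid: $3,611.61

$3,611.61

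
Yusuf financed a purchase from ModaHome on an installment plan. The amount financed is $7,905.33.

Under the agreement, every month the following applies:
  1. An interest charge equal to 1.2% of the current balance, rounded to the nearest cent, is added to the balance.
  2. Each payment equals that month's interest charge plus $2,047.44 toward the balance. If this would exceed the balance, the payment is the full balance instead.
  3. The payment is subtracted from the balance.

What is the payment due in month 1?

$2,142.30

Month 1: opening $7,905.33; interest $94.86 → $8,000.19; payment $2,142.30; balance $5,857.89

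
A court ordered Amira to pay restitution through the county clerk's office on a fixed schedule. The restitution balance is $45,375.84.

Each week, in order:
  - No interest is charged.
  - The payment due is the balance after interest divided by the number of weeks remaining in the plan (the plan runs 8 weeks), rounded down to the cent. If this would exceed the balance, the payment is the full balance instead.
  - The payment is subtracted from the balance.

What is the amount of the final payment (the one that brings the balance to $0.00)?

# | Opening | Payment | End bal
1 | $45,375.84 | $5,671.98 | $39,703.86
2 | $39,703.86 | $5,671.98 | $34,031.88
3 | $34,031.88 | $5,671.98 | $28,359.90
4 | $28,359.90 | $5,671.98 | $22,687.92
5 | $22,687.92 | $5,671.98 | $17,015.94
6 | $17,015.94 | $5,671.98 | $11,343.96
7 | $11,343.96 | $5,671.98 | $5,671.98
8 | $5,671.98 | $5,671.98 | $0.00

$5,671.98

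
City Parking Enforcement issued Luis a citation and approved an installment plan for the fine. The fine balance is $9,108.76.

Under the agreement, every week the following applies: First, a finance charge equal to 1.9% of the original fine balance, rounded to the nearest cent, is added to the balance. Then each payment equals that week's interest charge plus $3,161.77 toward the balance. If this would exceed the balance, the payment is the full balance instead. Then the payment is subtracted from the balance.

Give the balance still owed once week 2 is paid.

$2,785.22

Week 1: opening $9,108.76; interest $173.07 → $9,281.83; payment $3,334.84; balance $5,946.99
Week 2: opening $5,946.99; interest $173.07 → $6,120.06; payment $3,334.84; balance $2,785.22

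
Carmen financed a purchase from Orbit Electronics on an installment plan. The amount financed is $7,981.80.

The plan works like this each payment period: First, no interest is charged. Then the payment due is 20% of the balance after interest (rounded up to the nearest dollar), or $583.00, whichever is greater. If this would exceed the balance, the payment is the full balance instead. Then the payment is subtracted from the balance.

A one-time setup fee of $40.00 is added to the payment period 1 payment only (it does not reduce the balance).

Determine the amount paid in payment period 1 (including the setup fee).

$1,637.00

Payment period 1: opening $7,981.80; payment $1,597.00 (+ $40.00 fee); balance $6,384.80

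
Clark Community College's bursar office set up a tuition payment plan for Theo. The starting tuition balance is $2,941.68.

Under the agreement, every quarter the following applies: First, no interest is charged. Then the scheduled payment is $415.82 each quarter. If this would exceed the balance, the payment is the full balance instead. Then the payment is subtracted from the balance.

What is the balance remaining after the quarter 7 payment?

$30.94

Quarter 1: opening $2,941.68; payment $415.82; balance $2,525.86
Quarter 2: opening $2,525.86; payment $415.82; balance $2,110.04
Quarter 3: opening $2,110.04; payment $415.82; balance $1,694.22
Quarter 4: opening $1,694.22; payment $415.82; balance $1,278.40
Quarter 5: opening $1,278.40; payment $415.82; balance $862.58
Quarter 6: opening $862.58; payment $415.82; balance $446.76
Quarter 7: opening $446.76; payment $415.82; balance $30.94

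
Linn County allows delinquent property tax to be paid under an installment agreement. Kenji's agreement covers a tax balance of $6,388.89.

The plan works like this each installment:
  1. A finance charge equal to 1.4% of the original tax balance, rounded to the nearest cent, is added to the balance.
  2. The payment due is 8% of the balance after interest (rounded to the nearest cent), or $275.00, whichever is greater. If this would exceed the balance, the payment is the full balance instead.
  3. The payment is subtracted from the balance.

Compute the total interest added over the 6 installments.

# | Opening | Interest | Payment | End bal
1 | $6,388.89 | $89.44 | $518.27 | $5,960.06
2 | $5,960.06 | $89.44 | $483.96 | $5,565.54
3 | $5,565.54 | $89.44 | $452.40 | $5,202.58
4 | $5,202.58 | $89.44 | $423.36 | $4,868.66
5 | $4,868.66 | $89.44 | $396.65 | $4,561.45
6 | $4,561.45 | $89.44 | $372.07 | $4,278.82
Total interest: $89.44 + $89.44 + $89.44 + $89.44 + $89.44 + $89.44 = $536.64

$536.64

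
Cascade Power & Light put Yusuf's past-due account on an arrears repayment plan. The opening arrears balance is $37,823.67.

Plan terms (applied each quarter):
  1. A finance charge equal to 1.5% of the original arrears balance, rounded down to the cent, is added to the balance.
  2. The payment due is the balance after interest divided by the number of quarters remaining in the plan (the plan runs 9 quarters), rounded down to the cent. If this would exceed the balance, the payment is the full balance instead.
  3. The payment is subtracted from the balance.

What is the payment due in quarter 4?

$4,512.19

# | Opening | Interest | Payment | End bal
1 | $37,823.67 | $567.35 | $4,265.66 | $34,125.36
2 | $34,125.36 | $567.35 | $4,336.58 | $30,356.13
3 | $30,356.13 | $567.35 | $4,417.64 | $26,505.84
4 | $26,505.84 | $567.35 | $4,512.19 | $22,561.00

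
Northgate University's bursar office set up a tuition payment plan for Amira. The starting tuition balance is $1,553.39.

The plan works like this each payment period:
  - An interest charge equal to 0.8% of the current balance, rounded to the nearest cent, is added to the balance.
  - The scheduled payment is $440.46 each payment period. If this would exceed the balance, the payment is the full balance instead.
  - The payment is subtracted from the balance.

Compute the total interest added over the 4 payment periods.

Payment period 1: opening $1,553.39; interest $12.43 → $1,565.82; payment $440.46; balance $1,125.36
Payment period 2: opening $1,125.36; interest $9.00 → $1,134.36; payment $440.46; balance $693.90
Payment period 3: opening $693.90; interest $5.55 → $699.45; payment $440.46; balance $258.99
Payment period 4: opening $258.99; interest $2.07 → $261.06; payment $261.06; balance $0.00
Total interest: $12.43 + $9.00 + $5.55 + $2.07 = $29.05

$29.05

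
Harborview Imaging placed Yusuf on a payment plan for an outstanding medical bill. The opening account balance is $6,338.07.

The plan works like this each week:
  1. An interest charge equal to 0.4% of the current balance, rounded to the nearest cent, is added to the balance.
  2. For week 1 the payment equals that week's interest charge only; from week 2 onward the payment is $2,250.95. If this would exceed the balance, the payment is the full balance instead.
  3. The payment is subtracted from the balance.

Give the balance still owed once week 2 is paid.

Week 1: opening $6,338.07; interest $25.35 → $6,363.42; payment $25.35; balance $6,338.07
Week 2: opening $6,338.07; interest $25.35 → $6,363.42; payment $2,250.95; balance $4,112.47

$4,112.47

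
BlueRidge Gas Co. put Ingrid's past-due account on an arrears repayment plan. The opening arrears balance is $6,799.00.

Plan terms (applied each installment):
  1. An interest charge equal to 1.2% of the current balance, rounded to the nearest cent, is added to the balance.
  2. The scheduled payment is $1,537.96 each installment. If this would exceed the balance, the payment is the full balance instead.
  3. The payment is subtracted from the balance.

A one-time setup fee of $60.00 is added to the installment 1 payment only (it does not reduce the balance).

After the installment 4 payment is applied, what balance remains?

$867.82

Installment 1: $6,799.00 +$81.59 interest = $6,880.59; pay $1,537.96 (+ $60.00 fee) → $5,342.63
Installment 2: $5,342.63 +$64.11 interest = $5,406.74; pay $1,537.96 → $3,868.78
Installment 3: $3,868.78 +$46.43 interest = $3,915.21; pay $1,537.96 → $2,377.25
Installment 4: $2,377.25 +$28.53 interest = $2,405.78; pay $1,537.96 → $867.82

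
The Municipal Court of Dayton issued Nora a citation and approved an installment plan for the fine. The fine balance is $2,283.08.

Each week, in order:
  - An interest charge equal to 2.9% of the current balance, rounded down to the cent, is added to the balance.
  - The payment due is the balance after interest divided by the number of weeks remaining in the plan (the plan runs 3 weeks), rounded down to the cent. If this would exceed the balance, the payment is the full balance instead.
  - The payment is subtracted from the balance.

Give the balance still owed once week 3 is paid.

Week 1: $2,283.08 +$66.20 interest = $2,349.28; pay $783.09 → $1,566.19
Week 2: $1,566.19 +$45.41 interest = $1,611.60; pay $805.80 → $805.80
Week 3: $805.80 +$23.36 interest = $829.16; pay $829.16 → $0.00

$0.00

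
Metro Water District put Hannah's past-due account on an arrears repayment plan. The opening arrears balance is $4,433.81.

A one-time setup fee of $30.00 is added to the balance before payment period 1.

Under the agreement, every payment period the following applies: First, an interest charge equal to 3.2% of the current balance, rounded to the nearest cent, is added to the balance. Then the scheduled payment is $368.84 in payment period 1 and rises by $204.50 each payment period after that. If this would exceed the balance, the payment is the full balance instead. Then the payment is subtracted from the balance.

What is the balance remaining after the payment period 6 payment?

Payment period 1: opening $4,463.81; interest $142.84 → $4,606.65; payment $368.84; balance $4,237.81
Payment period 2: opening $4,237.81; interest $135.61 → $4,373.42; payment $573.34; balance $3,800.08
Payment period 3: opening $3,800.08; interest $121.60 → $3,921.68; payment $777.84; balance $3,143.84
Payment period 4: opening $3,143.84; interest $100.60 → $3,244.44; payment $982.34; balance $2,262.10
Payment period 5: opening $2,262.10; interest $72.39 → $2,334.49; payment $1,186.84; balance $1,147.65
Payment period 6: opening $1,147.65; interest $36.72 → $1,184.37; payment $1,184.37; balance $0.00

$0.00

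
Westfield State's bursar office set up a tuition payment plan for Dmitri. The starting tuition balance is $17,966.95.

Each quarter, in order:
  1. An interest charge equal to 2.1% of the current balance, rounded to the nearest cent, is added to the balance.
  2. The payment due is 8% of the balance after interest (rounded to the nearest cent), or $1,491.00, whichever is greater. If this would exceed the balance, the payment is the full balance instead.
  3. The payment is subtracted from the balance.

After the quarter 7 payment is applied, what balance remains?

Quarter 1: opening $17,966.95; interest $377.31 → $18,344.26; payment $1,491.00; balance $16,853.26
Quarter 2: opening $16,853.26; interest $353.92 → $17,207.18; payment $1,491.00; balance $15,716.18
Quarter 3: opening $15,716.18; interest $330.04 → $16,046.22; payment $1,491.00; balance $14,555.22
Quarter 4: opening $14,555.22; interest $305.66 → $14,860.88; payment $1,491.00; balance $13,369.88
Quarter 5: opening $13,369.88; interest $280.77 → $13,650.65; payment $1,491.00; balance $12,159.65
Quarter 6: opening $12,159.65; interest $255.35 → $12,415.00; payment $1,491.00; balance $10,924.00
Quarter 7: opening $10,924.00; interest $229.40 → $11,153.40; payment $1,491.00; balance $9,662.40

$9,662.40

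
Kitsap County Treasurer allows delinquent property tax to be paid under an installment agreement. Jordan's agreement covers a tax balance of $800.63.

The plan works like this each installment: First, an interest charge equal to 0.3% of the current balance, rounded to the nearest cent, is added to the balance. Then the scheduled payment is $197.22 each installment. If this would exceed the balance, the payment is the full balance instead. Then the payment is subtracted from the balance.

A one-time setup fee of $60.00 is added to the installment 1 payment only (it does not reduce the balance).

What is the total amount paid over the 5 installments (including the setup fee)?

$866.77

Installment 1: opening $800.63; interest $2.40 → $803.03; payment $197.22 (+ $60.00 fee); balance $605.81
Installment 2: opening $605.81; interest $1.82 → $607.63; payment $197.22; balance $410.41
Installment 3: opening $410.41; interest $1.23 → $411.64; payment $197.22; balance $214.42
Installment 4: opening $214.42; interest $0.64 → $215.06; payment $197.22; balance $17.84
Installment 5: opening $17.84; interest $0.05 → $17.89; payment $17.89; balance $0.00
Total paid: $866.77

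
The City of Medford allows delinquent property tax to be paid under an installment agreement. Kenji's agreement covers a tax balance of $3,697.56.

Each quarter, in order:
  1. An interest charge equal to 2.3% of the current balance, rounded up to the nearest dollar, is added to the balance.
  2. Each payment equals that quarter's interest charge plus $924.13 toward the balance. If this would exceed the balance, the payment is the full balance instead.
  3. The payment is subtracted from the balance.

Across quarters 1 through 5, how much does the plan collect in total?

$3,913.56

# | Opening | Interest | Payment | End bal
1 | $3,697.56 | $86.00 | $1,010.13 | $2,773.43
2 | $2,773.43 | $64.00 | $988.13 | $1,849.30
3 | $1,849.30 | $43.00 | $967.13 | $925.17
4 | $925.17 | $22.00 | $946.13 | $1.04
5 | $1.04 | $1.00 | $2.04 | $0.00
Total paid: $3,913.56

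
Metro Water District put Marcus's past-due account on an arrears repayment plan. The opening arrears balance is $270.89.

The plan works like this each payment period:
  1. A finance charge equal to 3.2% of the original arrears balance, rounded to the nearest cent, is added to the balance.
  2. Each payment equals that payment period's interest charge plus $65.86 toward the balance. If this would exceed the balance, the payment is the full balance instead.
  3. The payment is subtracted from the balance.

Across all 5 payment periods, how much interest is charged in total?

# | Opening | Interest | Payment | End bal
1 | $270.89 | $8.67 | $74.53 | $205.03
2 | $205.03 | $8.67 | $74.53 | $139.17
3 | $139.17 | $8.67 | $74.53 | $73.31
4 | $73.31 | $8.67 | $74.53 | $7.45
5 | $7.45 | $8.67 | $16.12 | $0.00
Total interest: $8.67 + $8.67 + $8.67 + $8.67 + $8.67 = $43.35

$43.35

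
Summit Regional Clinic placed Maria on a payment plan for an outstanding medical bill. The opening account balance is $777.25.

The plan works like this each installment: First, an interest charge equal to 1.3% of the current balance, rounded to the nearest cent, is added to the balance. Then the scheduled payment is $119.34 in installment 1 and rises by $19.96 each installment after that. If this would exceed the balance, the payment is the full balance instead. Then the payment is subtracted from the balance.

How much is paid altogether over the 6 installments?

Installment 1: $777.25 +$10.10 interest = $787.35; pay $119.34 → $668.01
Installment 2: $668.01 +$8.68 interest = $676.69; pay $139.30 → $537.39
Installment 3: $537.39 +$6.99 interest = $544.38; pay $159.26 → $385.12
Installment 4: $385.12 +$5.01 interest = $390.13; pay $179.22 → $210.91
Installment 5: $210.91 +$2.74 interest = $213.65; pay $199.18 → $14.47
Installment 6: $14.47 +$0.19 interest = $14.66; pay $14.66 → $0.00
Total paid: $810.96

$810.96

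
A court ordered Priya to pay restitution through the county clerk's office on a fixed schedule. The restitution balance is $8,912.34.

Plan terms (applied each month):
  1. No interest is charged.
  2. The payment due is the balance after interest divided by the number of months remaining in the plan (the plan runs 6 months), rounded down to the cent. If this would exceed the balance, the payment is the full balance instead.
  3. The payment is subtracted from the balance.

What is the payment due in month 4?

# | Opening | Payment | End bal
1 | $8,912.34 | $1,485.39 | $7,426.95
2 | $7,426.95 | $1,485.39 | $5,941.56
3 | $5,941.56 | $1,485.39 | $4,456.17
4 | $4,456.17 | $1,485.39 | $2,970.78

$1,485.39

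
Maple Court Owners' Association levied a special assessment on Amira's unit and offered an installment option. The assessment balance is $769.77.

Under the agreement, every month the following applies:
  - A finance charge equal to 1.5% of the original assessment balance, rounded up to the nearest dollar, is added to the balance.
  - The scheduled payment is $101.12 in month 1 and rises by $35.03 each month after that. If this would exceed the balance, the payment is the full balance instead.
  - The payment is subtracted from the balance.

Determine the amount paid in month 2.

Month 1: $769.77 +$12.00 interest = $781.77; pay $101.12 → $680.65
Month 2: $680.65 +$12.00 interest = $692.65; pay $136.15 → $556.50

$136.15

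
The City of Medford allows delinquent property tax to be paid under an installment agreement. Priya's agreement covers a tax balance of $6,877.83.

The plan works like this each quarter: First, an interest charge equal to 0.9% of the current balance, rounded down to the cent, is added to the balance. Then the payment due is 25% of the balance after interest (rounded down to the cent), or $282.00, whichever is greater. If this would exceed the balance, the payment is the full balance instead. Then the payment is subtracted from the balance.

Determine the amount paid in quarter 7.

$325.83

Quarter 1: $6,877.83 +$61.90 interest = $6,939.73; pay $1,734.93 → $5,204.80
Quarter 2: $5,204.80 +$46.84 interest = $5,251.64; pay $1,312.91 → $3,938.73
Quarter 3: $3,938.73 +$35.44 interest = $3,974.17; pay $993.54 → $2,980.63
Quarter 4: $2,980.63 +$26.82 interest = $3,007.45; pay $751.86 → $2,255.59
Quarter 5: $2,255.59 +$20.30 interest = $2,275.89; pay $568.97 → $1,706.92
Quarter 6: $1,706.92 +$15.36 interest = $1,722.28; pay $430.57 → $1,291.71
Quarter 7: $1,291.71 +$11.62 interest = $1,303.33; pay $325.83 → $977.50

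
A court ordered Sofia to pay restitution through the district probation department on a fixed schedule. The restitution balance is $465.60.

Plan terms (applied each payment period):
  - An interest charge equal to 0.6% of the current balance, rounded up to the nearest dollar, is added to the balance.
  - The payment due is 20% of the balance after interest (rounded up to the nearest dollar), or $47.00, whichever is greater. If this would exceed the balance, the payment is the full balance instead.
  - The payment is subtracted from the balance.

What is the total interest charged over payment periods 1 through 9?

Payment period 1: opening $465.60; interest $3.00 → $468.60; payment $94.00; balance $374.60
Payment period 2: opening $374.60; interest $3.00 → $377.60; payment $76.00; balance $301.60
Payment period 3: opening $301.60; interest $2.00 → $303.60; payment $61.00; balance $242.60
Payment period 4: opening $242.60; interest $2.00 → $244.60; payment $49.00; balance $195.60
Payment period 5: opening $195.60; interest $2.00 → $197.60; payment $47.00; balance $150.60
Payment period 6: opening $150.60; interest $1.00 → $151.60; payment $47.00; balance $104.60
Payment period 7: opening $104.60; interest $1.00 → $105.60; payment $47.00; balance $58.60
Payment period 8: opening $58.60; interest $1.00 → $59.60; payment $47.00; balance $12.60
Payment period 9: opening $12.60; interest $1.00 → $13.60; payment $13.60; balance $0.00
Total interest: $3.00 + $3.00 + $2.00 + $2.00 + $2.00 + $1.00 + $1.00 + $1.00 + $1.00 = $16.00

$16.00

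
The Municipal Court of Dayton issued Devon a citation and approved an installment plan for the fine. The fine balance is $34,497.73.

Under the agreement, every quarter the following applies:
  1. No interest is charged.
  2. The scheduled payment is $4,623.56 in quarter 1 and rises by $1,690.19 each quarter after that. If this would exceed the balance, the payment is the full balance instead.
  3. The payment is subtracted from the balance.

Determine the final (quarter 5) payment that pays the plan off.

Quarter 1: $34,497.73 − $4,623.56 → $29,874.17
Quarter 2: $29,874.17 − $6,313.75 → $23,560.42
Quarter 3: $23,560.42 − $8,003.94 → $15,556.48
Quarter 4: $15,556.48 − $9,694.13 → $5,862.35
Quarter 5: $5,862.35 − $5,862.35 → $0.00

$5,862.35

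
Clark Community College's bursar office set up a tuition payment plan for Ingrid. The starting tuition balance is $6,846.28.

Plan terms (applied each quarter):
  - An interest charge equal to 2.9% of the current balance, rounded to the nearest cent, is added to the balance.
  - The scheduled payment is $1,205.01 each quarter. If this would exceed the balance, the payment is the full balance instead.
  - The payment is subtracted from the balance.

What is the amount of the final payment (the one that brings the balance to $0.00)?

$362.57

# | Opening | Interest | Payment | End bal
1 | $6,846.28 | $198.54 | $1,205.01 | $5,839.81
2 | $5,839.81 | $169.35 | $1,205.01 | $4,804.15
3 | $4,804.15 | $139.32 | $1,205.01 | $3,738.46
4 | $3,738.46 | $108.42 | $1,205.01 | $2,641.87
5 | $2,641.87 | $76.61 | $1,205.01 | $1,513.47
6 | $1,513.47 | $43.89 | $1,205.01 | $352.35
7 | $352.35 | $10.22 | $362.57 | $0.00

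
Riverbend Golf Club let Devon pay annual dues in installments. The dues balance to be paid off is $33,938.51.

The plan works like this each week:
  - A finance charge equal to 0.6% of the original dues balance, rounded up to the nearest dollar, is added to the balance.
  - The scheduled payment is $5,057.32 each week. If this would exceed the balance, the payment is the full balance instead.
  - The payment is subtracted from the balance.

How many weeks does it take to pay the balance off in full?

# | Opening | Interest | Payment | End bal
1 | $33,938.51 | $204.00 | $5,057.32 | $29,085.19
2 | $29,085.19 | $204.00 | $5,057.32 | $24,231.87
3 | $24,231.87 | $204.00 | $5,057.32 | $19,378.55
4 | $19,378.55 | $204.00 | $5,057.32 | $14,525.23
5 | $14,525.23 | $204.00 | $5,057.32 | $9,671.91
6 | $9,671.91 | $204.00 | $5,057.32 | $4,818.59
7 | $4,818.59 | $204.00 | $5,022.59 | $0.00
Balance reaches $0.00 in week 7.

7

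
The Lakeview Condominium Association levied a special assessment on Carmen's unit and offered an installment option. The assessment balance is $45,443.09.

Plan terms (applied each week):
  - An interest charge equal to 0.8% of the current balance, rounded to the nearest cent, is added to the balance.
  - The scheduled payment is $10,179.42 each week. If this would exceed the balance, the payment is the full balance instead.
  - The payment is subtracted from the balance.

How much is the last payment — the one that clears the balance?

$5,751.55

Week 1: $45,443.09 +$363.54 interest = $45,806.63; pay $10,179.42 → $35,627.21
Week 2: $35,627.21 +$285.02 interest = $35,912.23; pay $10,179.42 → $25,732.81
Week 3: $25,732.81 +$205.86 interest = $25,938.67; pay $10,179.42 → $15,759.25
Week 4: $15,759.25 +$126.07 interest = $15,885.32; pay $10,179.42 → $5,705.90
Week 5: $5,705.90 +$45.65 interest = $5,751.55; pay $5,751.55 → $0.00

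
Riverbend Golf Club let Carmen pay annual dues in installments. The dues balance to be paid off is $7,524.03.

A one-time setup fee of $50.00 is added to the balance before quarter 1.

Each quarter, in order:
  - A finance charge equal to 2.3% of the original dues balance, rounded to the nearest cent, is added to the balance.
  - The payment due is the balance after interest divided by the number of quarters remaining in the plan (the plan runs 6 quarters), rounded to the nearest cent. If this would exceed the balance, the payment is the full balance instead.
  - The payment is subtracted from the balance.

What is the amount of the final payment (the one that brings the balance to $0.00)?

$1,686.31

Quarter 1: $7,574.03 +$173.05 interest = $7,747.08; pay $1,291.18 → $6,455.90
Quarter 2: $6,455.90 +$173.05 interest = $6,628.95; pay $1,325.79 → $5,303.16
Quarter 3: $5,303.16 +$173.05 interest = $5,476.21; pay $1,369.05 → $4,107.16
Quarter 4: $4,107.16 +$173.05 interest = $4,280.21; pay $1,426.74 → $2,853.47
Quarter 5: $2,853.47 +$173.05 interest = $3,026.52; pay $1,513.26 → $1,513.26
Quarter 6: $1,513.26 +$173.05 interest = $1,686.31; pay $1,686.31 → $0.00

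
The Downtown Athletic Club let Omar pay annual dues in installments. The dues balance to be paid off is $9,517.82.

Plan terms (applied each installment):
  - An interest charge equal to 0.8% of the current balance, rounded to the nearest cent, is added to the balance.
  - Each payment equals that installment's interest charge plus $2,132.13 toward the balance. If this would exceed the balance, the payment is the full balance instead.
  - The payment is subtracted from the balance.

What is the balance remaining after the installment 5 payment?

$0.00

# | Opening | Interest | Payment | End bal
1 | $9,517.82 | $76.14 | $2,208.27 | $7,385.69
2 | $7,385.69 | $59.09 | $2,191.22 | $5,253.56
3 | $5,253.56 | $42.03 | $2,174.16 | $3,121.43
4 | $3,121.43 | $24.97 | $2,157.10 | $989.30
5 | $989.30 | $7.91 | $997.21 | $0.00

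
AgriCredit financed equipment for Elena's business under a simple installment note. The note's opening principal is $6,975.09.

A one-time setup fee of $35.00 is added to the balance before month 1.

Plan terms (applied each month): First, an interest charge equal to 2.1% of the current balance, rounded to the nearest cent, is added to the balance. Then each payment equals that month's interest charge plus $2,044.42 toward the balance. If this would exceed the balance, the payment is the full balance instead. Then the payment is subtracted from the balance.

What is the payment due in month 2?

$2,148.70

Month 1: $7,010.09 +$147.21 interest = $7,157.30; pay $2,191.63 → $4,965.67
Month 2: $4,965.67 +$104.28 interest = $5,069.95; pay $2,148.70 → $2,921.25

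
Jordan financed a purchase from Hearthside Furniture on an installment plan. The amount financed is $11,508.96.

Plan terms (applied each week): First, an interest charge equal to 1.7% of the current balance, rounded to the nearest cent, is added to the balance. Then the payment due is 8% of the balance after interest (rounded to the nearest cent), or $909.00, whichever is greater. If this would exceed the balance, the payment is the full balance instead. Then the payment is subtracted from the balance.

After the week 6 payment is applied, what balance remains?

$7,013.01

Week 1: opening $11,508.96; interest $195.65 → $11,704.61; payment $936.37; balance $10,768.24
Week 2: opening $10,768.24; interest $183.06 → $10,951.30; payment $909.00; balance $10,042.30
Week 3: opening $10,042.30; interest $170.72 → $10,213.02; payment $909.00; balance $9,304.02
Week 4: opening $9,304.02; interest $158.17 → $9,462.19; payment $909.00; balance $8,553.19
Week 5: opening $8,553.19; interest $145.40 → $8,698.59; payment $909.00; balance $7,789.59
Week 6: opening $7,789.59; interest $132.42 → $7,922.01; payment $909.00; balance $7,013.01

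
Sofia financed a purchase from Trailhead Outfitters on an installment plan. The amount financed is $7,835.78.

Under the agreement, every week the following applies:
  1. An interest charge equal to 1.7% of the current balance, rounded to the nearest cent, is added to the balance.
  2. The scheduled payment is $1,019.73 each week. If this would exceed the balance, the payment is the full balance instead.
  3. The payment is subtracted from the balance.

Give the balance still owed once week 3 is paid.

# | Opening | Interest | Payment | End bal
1 | $7,835.78 | $133.21 | $1,019.73 | $6,949.26
2 | $6,949.26 | $118.14 | $1,019.73 | $6,047.67
3 | $6,047.67 | $102.81 | $1,019.73 | $5,130.75

$5,130.75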